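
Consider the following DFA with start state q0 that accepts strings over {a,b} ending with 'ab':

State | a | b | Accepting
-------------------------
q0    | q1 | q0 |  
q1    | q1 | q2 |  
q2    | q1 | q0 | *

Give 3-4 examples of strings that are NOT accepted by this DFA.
Any strings that end in a non-accepting state work; for example:
"bb": q0 → q0 → q0; q0 is not accepting → rejected
"abba": q0 → q1 → q2 → q0 → q1; q1 is not accepting → rejected
"abbb": q0 → q1 → q2 → q0 → q0; q0 is not accepting → rejected
"bbbb": q0 → q0 → q0 → q0 → q0; q0 is not accepting → rejected

Final answer: "bb", "abba", "abbb", "bbbb"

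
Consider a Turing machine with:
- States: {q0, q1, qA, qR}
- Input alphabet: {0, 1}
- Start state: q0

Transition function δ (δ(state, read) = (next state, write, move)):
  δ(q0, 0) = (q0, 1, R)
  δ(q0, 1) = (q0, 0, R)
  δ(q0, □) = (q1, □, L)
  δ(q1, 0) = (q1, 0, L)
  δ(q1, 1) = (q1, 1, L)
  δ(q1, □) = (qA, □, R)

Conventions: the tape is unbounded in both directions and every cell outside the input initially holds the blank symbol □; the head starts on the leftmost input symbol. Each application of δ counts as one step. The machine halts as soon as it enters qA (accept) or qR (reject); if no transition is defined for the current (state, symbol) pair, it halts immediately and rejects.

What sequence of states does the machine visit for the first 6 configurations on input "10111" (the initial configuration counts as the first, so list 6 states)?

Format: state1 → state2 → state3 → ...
Step 0: [q0]10111 (head at position 0)
Step 1: δ(q0, 1) = (q0, 0, R)  ⊢  0[q0]0111 (head at position 1)
Step 2: δ(q0, 0) = (q0, 1, R)  ⊢  01[q0]111 (head at position 2)
Step 3: δ(q0, 1) = (q0, 0, R)  ⊢  010[q0]11 (head at position 3)
Step 4: δ(q0, 1) = (q0, 0, R)  ⊢  0100[q0]1 (head at position 4)
Step 5: δ(q0, 1) = (q0, 0, R)  ⊢  01000[q0]□ (head at position 5)
Reading off the states of these 6 configurations: q0 → q0 → q0 → q0 → q0 → q0

Final answer: q0 → q0 → q0 → q0 → q0 → q0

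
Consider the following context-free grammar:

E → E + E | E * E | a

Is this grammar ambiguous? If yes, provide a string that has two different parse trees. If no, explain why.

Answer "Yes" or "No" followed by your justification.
Two different leftmost derivations of a + a * a:
  (1) E ⇒ E + E ⇒ a + E ⇒ a + E * E ⇒ a + a * E ⇒ a + a * a   (tree groups a + (a * a))
  (2) E ⇒ E * E ⇒ E + E * E ⇒ a + E * E ⇒ a + a * E ⇒ a + a * a   (tree groups (a + a) * a)
Two distinct leftmost derivations = two distinct parse trees, so the grammar is ambiguous.

Final answer: Yes - the string 'a + a * a' has two distinct leftmost derivations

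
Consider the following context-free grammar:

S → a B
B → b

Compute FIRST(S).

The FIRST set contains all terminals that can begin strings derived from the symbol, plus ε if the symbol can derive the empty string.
S has the single production S → a B, whose right-hand side begins with the terminal a. So FIRST(S) = {a}.

Final answer: {a}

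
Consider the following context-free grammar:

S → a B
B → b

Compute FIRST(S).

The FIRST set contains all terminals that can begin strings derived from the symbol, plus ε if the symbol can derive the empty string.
S has the single production S → a B, whose right-hand side begins with the terminal a. So FIRST(S) = {a}.

Final answer: {a}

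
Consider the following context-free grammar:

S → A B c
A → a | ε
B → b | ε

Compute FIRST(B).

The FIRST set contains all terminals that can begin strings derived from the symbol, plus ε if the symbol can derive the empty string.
B → b contributes b; B → ε makes B nullable, contributing ε. FIRST(B) = {b, ε}.

Final answer: {b, ε}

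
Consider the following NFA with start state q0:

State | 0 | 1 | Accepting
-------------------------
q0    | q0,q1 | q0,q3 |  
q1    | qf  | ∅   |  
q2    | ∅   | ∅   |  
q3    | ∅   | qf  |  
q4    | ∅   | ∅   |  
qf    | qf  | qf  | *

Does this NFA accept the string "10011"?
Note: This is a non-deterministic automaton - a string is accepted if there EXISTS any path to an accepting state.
Track the set of states the NFA could be in: start {q0}
Read '1': {q0} → {q0, q3}
Read '0': {q0, q3} → {q0, q1}
Read '0': {q0, q1} → {q0, q1, qf}
Read '1': {q0, q1, qf} → {q0, q3, qf}
Read '1': {q0, q3, qf} → {q0, q3, qf}
Final set {q0, q3, qf} contains accepting state(s) {qf} → accepted.

Final answer: Yes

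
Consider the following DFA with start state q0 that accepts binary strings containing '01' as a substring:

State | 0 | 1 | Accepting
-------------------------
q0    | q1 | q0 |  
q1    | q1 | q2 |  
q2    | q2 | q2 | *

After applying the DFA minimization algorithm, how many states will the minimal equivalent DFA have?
All 3 states are reachable from q0, so none can be removed as unreachable.
Table-filling: first mark every (accepting, non-accepting) pair as distinguishable (accepting: {q2}; non-accepting: {q0, q1}).
Round 1: (q0, q1) on '1' go to q0 and q2, already distinguishable → mark.
Every pair of states is distinguishable, so the DFA is already minimal.
Equivalence classes: {q0}, {q1}, {q2} → 3 states.

Final answer: 3 states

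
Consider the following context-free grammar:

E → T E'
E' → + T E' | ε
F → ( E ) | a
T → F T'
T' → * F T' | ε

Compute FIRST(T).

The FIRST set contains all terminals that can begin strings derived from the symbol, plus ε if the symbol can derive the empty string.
FIRST(F): F → ( E ) contributes '(' and F → a contributes 'a', so FIRST(F) = {(, a}. F is not nullable.
FIRST(T): T → F T' begins with F, and F is not nullable, so FIRST(T) = FIRST(F) = {(, a}.

Final answer: {(, a}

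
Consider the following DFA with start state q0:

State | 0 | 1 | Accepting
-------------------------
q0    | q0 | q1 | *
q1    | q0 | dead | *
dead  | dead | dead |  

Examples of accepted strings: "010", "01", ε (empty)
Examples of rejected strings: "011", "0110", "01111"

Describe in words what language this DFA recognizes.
binary strings with no two consecutive 1s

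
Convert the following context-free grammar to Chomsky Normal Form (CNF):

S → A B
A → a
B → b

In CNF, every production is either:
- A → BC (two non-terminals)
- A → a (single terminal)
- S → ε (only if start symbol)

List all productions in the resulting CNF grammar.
The grammar has no ε-productions or unit productions to eliminate.
S → A B is already in CNF (two non-terminals) – keep it.
A → a is already in CNF (single terminal) – keep it.
B → b is already in CNF (single terminal) – keep it.
Resulting CNF grammar (3 productions): A → a; B → b; S → A B

Final answer: A → a; B → b; S → A B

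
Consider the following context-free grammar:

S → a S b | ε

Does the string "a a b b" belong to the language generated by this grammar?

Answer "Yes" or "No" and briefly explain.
A derivation exists: S ⇒ a S b ⇒ a a S b b ⇒ a a b b (using S → a S b twice, then S → ε).

Final answer: Yes - a valid derivation exists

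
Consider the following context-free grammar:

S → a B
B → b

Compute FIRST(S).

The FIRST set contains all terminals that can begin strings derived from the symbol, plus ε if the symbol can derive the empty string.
S has the single production S → a B, whose right-hand side begins with the terminal a. So FIRST(S) = {a}.

Final answer: {a}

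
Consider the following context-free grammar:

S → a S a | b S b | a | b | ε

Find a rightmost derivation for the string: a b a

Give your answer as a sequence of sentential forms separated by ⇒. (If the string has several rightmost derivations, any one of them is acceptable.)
Start with S.
Step 1: the rightmost non-terminal is S; apply S → a S a:  a S a
Step 2: the rightmost non-terminal is S; apply S → b:  a b a

Final answer: S ⇒ a S a ⇒ a b a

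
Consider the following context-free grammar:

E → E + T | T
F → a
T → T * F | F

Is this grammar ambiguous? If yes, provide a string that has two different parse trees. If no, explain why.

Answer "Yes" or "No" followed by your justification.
This is the standard stratified expression grammar: '+' is introduced only by the left-recursive rule E → E + T and '*' only by the left-recursive rule T → T * F, with F → a. For any string, the last '+' must be the one produced at the root E (everything after it is a T containing no '+'), and likewise within each T the last '*' is produced at its root. This fixes the parse tree uniquely (left-associative, '*' binding tighter than '+'), so every string has exactly one parse tree.

Final answer: No - the grammar is unambiguous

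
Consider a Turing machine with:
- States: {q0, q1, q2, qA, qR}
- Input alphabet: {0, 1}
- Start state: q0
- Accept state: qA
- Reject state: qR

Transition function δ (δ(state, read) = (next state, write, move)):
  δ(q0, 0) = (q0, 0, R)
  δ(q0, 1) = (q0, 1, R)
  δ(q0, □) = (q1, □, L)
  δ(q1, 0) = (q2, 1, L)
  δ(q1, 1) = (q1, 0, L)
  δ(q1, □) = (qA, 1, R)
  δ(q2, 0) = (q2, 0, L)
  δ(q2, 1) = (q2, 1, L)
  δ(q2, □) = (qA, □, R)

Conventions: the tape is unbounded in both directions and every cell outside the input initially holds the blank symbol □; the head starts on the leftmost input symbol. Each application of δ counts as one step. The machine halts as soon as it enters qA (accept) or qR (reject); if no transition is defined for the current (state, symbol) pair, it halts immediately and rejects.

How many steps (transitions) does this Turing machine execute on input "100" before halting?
Step 0: [q0]100 (head at position 0)
Step 1: δ(q0, 1) = (q0, 1, R)  ⊢  1[q0]00 (head at position 1)
Step 2: δ(q0, 0) = (q0, 0, R)  ⊢  10[q0]0 (head at position 2)
Step 3: δ(q0, 0) = (q0, 0, R)  ⊢  100[q0]□ (head at position 3)
Step 4: δ(q0, □) = (q1, □, L)  ⊢  10[q1]0□ (head at position 2)
Step 5: δ(q1, 0) = (q2, 1, L)  ⊢  1[q2]01□ (head at position 1)
Step 6: δ(q2, 0) = (q2, 0, L)  ⊢  [q2]101□ (head at position 0)
Step 7: δ(q2, 1) = (q2, 1, L)  ⊢  [q2]□101□ (head at position -1)
Step 8: δ(q2, □) = (qA, □, R)  ⊢  □[qA]101□ (head at position 0)
The machine is in qA, so it halts and accepts.
Number of transitions executed: 8.

Final answer: 8 steps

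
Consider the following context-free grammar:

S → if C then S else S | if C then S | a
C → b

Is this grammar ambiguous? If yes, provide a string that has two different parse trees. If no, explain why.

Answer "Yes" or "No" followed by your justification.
The 'dangling else' can attach to either if. Two leftmost derivations of  if b then if b then a else a:
  (1) S ⇒ if C then S else S ⇒ if b then S else S ⇒ if b then if C then S else S ⇒ if b then if b then S else S ⇒ if b then if b then a else S ⇒ if b then if b then a else a   (else belongs to the outer if)
  (2) S ⇒ if C then S ⇒ if b then S ⇒ if b then if C then S else S ⇒ if b then if b then S else S ⇒ if b then if b then a else S ⇒ if b then if b then a else a   (else belongs to the inner if)
Two distinct parse trees for the same string, so the grammar is ambiguous.

Final answer: Yes - the string 'if b then if b then a else a' has two distinct leftmost derivations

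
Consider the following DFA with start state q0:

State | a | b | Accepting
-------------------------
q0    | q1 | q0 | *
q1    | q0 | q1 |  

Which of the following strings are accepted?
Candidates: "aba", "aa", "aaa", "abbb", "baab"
"aba": q0 → q1 → q1 → q0; q0 is accepting → accepted
"aa": q0 → q1 → q0; q0 is accepting → accepted
"aaa": q0 → q1 → q0 → q1; q1 is not accepting → rejected
"abbb": q0 → q1 → q1 → q1 → q1; q1 is not accepting → rejected
"baab": q0 → q0 → q1 → q0 → q0; q0 is accepting → accepted

Final answer: "aba", "aa", "baab"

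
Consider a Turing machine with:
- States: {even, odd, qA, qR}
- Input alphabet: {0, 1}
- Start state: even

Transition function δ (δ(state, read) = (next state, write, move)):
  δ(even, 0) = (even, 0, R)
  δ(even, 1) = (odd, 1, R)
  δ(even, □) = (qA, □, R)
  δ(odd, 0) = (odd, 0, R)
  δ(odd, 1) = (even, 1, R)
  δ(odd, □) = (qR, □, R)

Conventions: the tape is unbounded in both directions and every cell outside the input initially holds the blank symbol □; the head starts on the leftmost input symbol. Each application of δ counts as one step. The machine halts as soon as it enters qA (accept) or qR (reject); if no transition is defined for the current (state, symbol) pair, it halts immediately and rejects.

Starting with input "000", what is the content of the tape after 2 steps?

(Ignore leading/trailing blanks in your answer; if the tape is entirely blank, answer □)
Step 0: [even]000 (head at position 0)
Step 1: δ(even, 0) = (even, 0, R)  ⊢  0[even]00 (head at position 1)
Step 2: δ(even, 0) = (even, 0, R)  ⊢  00[even]0 (head at position 2)
Tape after 2 steps (ignoring surrounding blanks): 000

Final answer: Tape: 000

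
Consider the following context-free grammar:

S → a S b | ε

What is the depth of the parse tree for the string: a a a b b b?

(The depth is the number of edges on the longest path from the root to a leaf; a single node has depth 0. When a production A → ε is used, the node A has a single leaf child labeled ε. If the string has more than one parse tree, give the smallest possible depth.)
The only parse tree applies S → a S b 3 times (once per matching a…b pair) and then S → ε.
The S nodes sit at depths 0, 1, …, 3; the innermost S (depth 3) has the single child ε at depth 4.
The terminal leaves a, b are at depths 1..3, so the longest root-to-leaf path is S → S → … → S → ε with 4 edges.
Depth = 4.

Final answer: 4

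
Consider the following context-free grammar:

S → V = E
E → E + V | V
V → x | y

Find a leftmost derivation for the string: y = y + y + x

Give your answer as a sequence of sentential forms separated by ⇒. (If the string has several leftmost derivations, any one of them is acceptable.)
Start with S.
Step 1: the leftmost non-terminal is S; apply S → V = E:  V = E
Step 2: the leftmost non-terminal is V; apply V → y:  y = E
Step 3: the leftmost non-terminal is E; apply E → E + V:  y = E + V
Step 4: the leftmost non-terminal is E; apply E → E + V:  y = E + V + V
Step 5: the leftmost non-terminal is E; apply E → V:  y = V + V + V
Step 6: the leftmost non-terminal is V; apply V → y:  y = y + V + V
Step 7: the leftmost non-terminal is V; apply V → y:  y = y + y + V
Step 8: the leftmost non-terminal is V; apply V → x:  y = y + y + x

Final answer: S ⇒ V = E ⇒ y = E ⇒ y = E + V ⇒ y = E + V + V ⇒ y = V + V + V ⇒ y = y + V + V ⇒ y = y + y + V ⇒ y = y + y + x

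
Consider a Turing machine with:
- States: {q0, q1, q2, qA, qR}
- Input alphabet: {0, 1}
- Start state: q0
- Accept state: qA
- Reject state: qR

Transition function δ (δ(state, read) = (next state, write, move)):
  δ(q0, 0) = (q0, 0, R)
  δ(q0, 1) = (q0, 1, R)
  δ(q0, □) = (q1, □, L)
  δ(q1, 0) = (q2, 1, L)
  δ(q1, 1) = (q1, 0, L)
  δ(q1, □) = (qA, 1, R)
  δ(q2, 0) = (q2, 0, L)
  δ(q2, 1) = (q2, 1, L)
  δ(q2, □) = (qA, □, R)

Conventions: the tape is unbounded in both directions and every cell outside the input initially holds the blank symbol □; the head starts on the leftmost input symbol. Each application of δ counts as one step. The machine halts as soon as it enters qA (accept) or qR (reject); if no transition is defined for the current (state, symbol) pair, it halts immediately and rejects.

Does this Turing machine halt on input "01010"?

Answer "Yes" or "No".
Step 0: [q0]01010 (head at position 0)
Step 1: δ(q0, 0) = (q0, 0, R)  ⊢  0[q0]1010 (head at position 1)
Step 2: δ(q0, 1) = (q0, 1, R)  ⊢  01[q0]010 (head at position 2)
Step 3: δ(q0, 0) = (q0, 0, R)  ⊢  010[q0]10 (head at position 3)
Step 4: δ(q0, 1) = (q0, 1, R)  ⊢  0101[q0]0 (head at position 4)
Step 5: δ(q0, 0) = (q0, 0, R)  ⊢  01010[q0]□ (head at position 5)
Step 6: δ(q0, □) = (q1, □, L)  ⊢  0101[q1]0□ (head at position 4)
Step 7: δ(q1, 0) = (q2, 1, L)  ⊢  010[q2]11□ (head at position 3)
Step 8: δ(q2, 1) = (q2, 1, L)  ⊢  01[q2]011□ (head at position 2)
Step 9: δ(q2, 0) = (q2, 0, L)  ⊢  0[q2]1011□ (head at position 1)
Step 10: δ(q2, 1) = (q2, 1, L)  ⊢  [q2]01011□ (head at position 0)
Step 11: δ(q2, 0) = (q2, 0, L)  ⊢  [q2]□01011□ (head at position -1)
Step 12: δ(q2, □) = (qA, □, R)  ⊢  □[qA]01011□ (head at position 0)
The machine is in qA, so it halts and accepts.
It halts after 12 steps.

Final answer: Yes - halts after 12 steps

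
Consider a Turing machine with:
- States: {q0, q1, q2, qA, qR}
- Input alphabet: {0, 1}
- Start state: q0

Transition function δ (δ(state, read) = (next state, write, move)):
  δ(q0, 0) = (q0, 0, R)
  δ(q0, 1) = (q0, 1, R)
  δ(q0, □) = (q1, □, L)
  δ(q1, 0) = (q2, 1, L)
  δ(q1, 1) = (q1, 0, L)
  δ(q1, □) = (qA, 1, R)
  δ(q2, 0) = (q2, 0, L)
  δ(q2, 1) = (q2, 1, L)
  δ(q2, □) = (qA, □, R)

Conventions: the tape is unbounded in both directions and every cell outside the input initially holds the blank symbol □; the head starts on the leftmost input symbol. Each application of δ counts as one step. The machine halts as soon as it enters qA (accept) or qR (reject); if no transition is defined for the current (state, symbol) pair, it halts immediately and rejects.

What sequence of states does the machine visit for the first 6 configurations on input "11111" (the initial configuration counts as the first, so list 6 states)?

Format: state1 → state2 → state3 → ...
Step 0: [q0]11111 (head at position 0)
Step 1: δ(q0, 1) = (q0, 1, R)  ⊢  1[q0]1111 (head at position 1)
Step 2: δ(q0, 1) = (q0, 1, R)  ⊢  11[q0]111 (head at position 2)
Step 3: δ(q0, 1) = (q0, 1, R)  ⊢  111[q0]11 (head at position 3)
Step 4: δ(q0, 1) = (q0, 1, R)  ⊢  1111[q0]1 (head at position 4)
Step 5: δ(q0, 1) = (q0, 1, R)  ⊢  11111[q0]□ (head at position 5)
Reading off the states of these 6 configurations: q0 → q0 → q0 → q0 → q0 → q0

Final answer: q0 → q0 → q0 → q0 → q0 → q0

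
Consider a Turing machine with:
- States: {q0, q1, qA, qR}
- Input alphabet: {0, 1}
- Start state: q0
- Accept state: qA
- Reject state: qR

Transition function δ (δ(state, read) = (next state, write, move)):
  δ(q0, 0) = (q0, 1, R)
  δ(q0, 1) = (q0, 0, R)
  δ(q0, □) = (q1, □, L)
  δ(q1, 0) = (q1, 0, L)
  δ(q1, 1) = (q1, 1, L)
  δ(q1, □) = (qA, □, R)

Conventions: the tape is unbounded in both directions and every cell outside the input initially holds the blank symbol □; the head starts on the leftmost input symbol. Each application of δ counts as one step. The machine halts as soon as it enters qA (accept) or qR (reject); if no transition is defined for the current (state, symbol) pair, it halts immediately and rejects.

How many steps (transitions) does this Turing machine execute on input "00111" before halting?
Step 0: [q0]00111 (head at position 0)
Step 1: δ(q0, 0) = (q0, 1, R)  ⊢  1[q0]0111 (head at position 1)
Step 2: δ(q0, 0) = (q0, 1, R)  ⊢  11[q0]111 (head at position 2)
Step 3: δ(q0, 1) = (q0, 0, R)  ⊢  110[q0]11 (head at position 3)
Step 4: δ(q0, 1) = (q0, 0, R)  ⊢  1100[q0]1 (head at position 4)
Step 5: δ(q0, 1) = (q0, 0, R)  ⊢  11000[q0]□ (head at position 5)
Step 6: δ(q0, □) = (q1, □, L)  ⊢  1100[q1]0□ (head at position 4)
Step 7: δ(q1, 0) = (q1, 0, L)  ⊢  110[q1]00□ (head at position 3)
Step 8: δ(q1, 0) = (q1, 0, L)  ⊢  11[q1]000□ (head at position 2)
Step 9: δ(q1, 0) = (q1, 0, L)  ⊢  1[q1]1000□ (head at position 1)
Step 10: δ(q1, 1) = (q1, 1, L)  ⊢  [q1]11000□ (head at position 0)
Step 11: δ(q1, 1) = (q1, 1, L)  ⊢  [q1]□11000□ (head at position -1)
Step 12: δ(q1, □) = (qA, □, R)  ⊢  □[qA]11000□ (head at position 0)
The machine is in qA, so it halts and accepts.
Number of transitions executed: 12.

Final answer: 12 steps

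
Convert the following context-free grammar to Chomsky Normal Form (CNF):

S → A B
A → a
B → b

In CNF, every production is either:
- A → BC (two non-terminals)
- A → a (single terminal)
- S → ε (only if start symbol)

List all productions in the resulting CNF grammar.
The grammar has no ε-productions or unit productions to eliminate.
S → A B is already in CNF (two non-terminals) – keep it.
A → a is already in CNF (single terminal) – keep it.
B → b is already in CNF (single terminal) – keep it.
Resulting CNF grammar (3 productions): A → a; B → b; S → A B

Final answer: A → a; B → b; S → A B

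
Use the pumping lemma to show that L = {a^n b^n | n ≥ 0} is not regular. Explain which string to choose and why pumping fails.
Language: L = {a^n b^n | n ≥ 0} (equal numbers of a's followed by b's)
Step 1: Assume for contradiction that L is regular, with pumping length p.
Step 2: Choose s = a^p b^p. Then s ∈ L (it has p a's followed by p b's) and |s| ≥ p.
Step 3: Consider any decomposition s = xyz with |xy| ≤ p and |y| > 0. Since |xy| ≤ p and the first p symbols of s are all a's, y = a^k for some k with 1 ≤ k ≤ p.
Step 4: Pumping up (i = 2): xy²z = a^(p+k) b^p, which has more a's than b's, so xy²z ∉ L.
This contradicts the pumping lemma, so L is not regular.

Final answer: Choose s = a^p b^p. Since |xy| ≤ p, y = a^k with k ≥ 1. Then xy²z = a^(p+k) b^p ∉ L.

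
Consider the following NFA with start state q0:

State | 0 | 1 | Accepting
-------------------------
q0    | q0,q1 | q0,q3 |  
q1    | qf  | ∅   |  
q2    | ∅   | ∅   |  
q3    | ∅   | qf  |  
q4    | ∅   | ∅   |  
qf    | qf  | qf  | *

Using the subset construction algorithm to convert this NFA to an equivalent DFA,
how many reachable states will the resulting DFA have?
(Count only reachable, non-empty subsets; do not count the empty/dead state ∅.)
Start subset: {q0}
{q0}: on 0 → {q0, q1}, on 1 → {q0, q3}
{q0, q1}: on 0 → {q0, q1, qf}, on 1 → {q0, q3}
{q0, q3}: on 0 → {q0, q1}, on 1 → {q0, q3, qf}
{q0, q1, qf}: on 0 → {q0, q1, qf}, on 1 → {q0, q3, qf}
{q0, q3, qf}: on 0 → {q0, q1, qf}, on 1 → {q0, q3, qf}
Reachable non-empty subsets: {q0}, {q0, q1}, {q0, q3}, {q0, q1, qf}, {q0, q3, qf} — 5 in total.

Final answer: 5 states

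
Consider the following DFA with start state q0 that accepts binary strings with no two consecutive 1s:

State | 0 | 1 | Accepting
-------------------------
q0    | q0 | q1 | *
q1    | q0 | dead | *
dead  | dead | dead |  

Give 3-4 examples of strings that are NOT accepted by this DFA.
Any strings that end in a non-accepting state work; for example:
"110": q0 → q1 → dead → dead; dead is not accepting → rejected
"1011": q0 → q1 → q0 → q1 → dead; dead is not accepting → rejected
"1100": q0 → q1 → dead → dead → dead; dead is not accepting → rejected
"1101": q0 → q1 → dead → dead → dead; dead is not accepting → rejected

Final answer: "110", "1011", "1100", "1101"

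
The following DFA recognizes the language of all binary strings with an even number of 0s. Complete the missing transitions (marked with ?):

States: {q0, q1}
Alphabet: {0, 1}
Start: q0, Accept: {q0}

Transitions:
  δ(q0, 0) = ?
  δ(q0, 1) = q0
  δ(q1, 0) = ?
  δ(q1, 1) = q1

What each state remembers (consistent with the given transitions and accept states):
  q0: an even number of 0s has been read so far
  q1: an odd number of 0s has been read so far
Filling in the missing entries:
  δ(q0, 0): in q0 (an even number of 0s has been read so far), after reading 0 we have: an odd number of 0s has been read so far → q1
  δ(q1, 0): in q1 (an odd number of 0s has been read so far), after reading 0 we have: an even number of 0s has been read so far → q0

Final answer: δ(q0, 0) = q1; δ(q1, 0) = q0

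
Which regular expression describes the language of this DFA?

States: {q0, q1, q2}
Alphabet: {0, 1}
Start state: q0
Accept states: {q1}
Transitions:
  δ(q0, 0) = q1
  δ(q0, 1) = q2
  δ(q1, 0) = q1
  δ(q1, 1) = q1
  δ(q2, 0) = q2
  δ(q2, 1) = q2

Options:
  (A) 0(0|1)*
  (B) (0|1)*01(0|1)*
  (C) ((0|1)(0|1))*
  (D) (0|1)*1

Testing sample strings against the DFA:
  '010' -> accepted
  '11' -> rejected
  '1101' -> rejected
  '000' -> accepted
Checking each option for a counterexample:
  (A) 0(0|1)*: agrees with the DFA on all strings of length ≤ 4
  (B) (0|1)*01(0|1)*: '0' is accepted by the DFA but does not match the regex → eliminated
  (C) ((0|1)(0|1))*: ε is rejected by the DFA but matches the regex → eliminated
  (D) (0|1)*1: '0' is accepted by the DFA but does not match the regex → eliminated
Only (A) 0(0|1)* is consistent with the DFA.

Final answer: (A) 0(0|1)*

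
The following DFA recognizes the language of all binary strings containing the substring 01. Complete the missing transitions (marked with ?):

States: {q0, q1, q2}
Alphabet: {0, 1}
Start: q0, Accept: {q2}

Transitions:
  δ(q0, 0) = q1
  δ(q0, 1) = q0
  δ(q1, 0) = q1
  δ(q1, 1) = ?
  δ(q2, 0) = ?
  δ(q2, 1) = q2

What each state remembers (consistent with the given transitions and accept states):
  q0: 01 not seen yet and the last symbol was not 0
  q1: 01 not seen yet and the last symbol was 0
  q2: the substring 01 has already been seen
Filling in the missing entries:
  δ(q1, 1): in q1 (01 not seen yet and the last symbol was 0), after reading 1 we have: the substring 01 has already been seen → q2
  δ(q2, 0): in q2 (the substring 01 has already been seen), after reading 0 we have: the substring 01 has already been seen → q2

Final answer: δ(q1, 1) = q2; δ(q2, 0) = q2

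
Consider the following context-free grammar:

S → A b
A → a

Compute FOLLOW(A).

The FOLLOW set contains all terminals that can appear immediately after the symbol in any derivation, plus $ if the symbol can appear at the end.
A occurs only in S → A b, where it is immediately followed by the terminal b. So FOLLOW(A) = {b}.

Final answer: {b}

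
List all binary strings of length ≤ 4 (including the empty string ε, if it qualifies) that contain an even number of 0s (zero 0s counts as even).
Checking every binary string of length 0 to 4:
  Length 0: accepted: ε | rejected: (none)
  Length 1: accepted: 1 | rejected: 0
  Length 2: accepted: 00, 11 | rejected: 01, 10
  Length 3: accepted: 001, 010, 100, 111 | rejected: 000, 011, 101, 110
  Length 4: accepted: 0000, 0011, 0101, 0110, 1001, 1010, 1100, 1111 | rejected: 0001, 0010, 0100, 0111, 1000, 1011, 1101, 1110
Total: 16 string(s).

Final answer: ε, 1, 00, 11, 001, 010, 100, 111, 0000, 0011, 0101, 0110, 1001, 1010, 1100, 1111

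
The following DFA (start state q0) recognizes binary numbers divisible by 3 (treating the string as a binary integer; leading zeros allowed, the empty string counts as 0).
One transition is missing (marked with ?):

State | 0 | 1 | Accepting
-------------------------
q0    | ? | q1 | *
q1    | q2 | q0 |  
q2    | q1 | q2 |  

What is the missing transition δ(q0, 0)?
q0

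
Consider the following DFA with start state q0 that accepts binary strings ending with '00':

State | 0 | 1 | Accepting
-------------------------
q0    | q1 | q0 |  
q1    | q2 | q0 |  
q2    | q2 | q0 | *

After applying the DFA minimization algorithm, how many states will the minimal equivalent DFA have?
All 3 states are reachable from q0, so none can be removed as unreachable.
Table-filling: first mark every (accepting, non-accepting) pair as distinguishable (accepting: {q2}; non-accepting: {q0, q1}).
Round 1: (q0, q1) on '0' go to q1 and q2, already distinguishable → mark.
Every pair of states is distinguishable, so the DFA is already minimal.
Equivalence classes: {q0}, {q1}, {q2} → 3 states.

Final answer: 3 states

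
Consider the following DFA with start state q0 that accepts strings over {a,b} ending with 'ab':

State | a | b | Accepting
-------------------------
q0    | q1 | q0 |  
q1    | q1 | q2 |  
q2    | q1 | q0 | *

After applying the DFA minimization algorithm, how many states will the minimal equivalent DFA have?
All 3 states are reachable from q0, so none can be removed as unreachable.
Table-filling: first mark every (accepting, non-accepting) pair as distinguishable (accepting: {q2}; non-accepting: {q0, q1}).
Round 1: (q0, q1) on 'b' go to q0 and q2, already distinguishable → mark.
Every pair of states is distinguishable, so the DFA is already minimal.
Equivalence classes: {q0}, {q1}, {q2} → 3 states.

Final answer: 3 states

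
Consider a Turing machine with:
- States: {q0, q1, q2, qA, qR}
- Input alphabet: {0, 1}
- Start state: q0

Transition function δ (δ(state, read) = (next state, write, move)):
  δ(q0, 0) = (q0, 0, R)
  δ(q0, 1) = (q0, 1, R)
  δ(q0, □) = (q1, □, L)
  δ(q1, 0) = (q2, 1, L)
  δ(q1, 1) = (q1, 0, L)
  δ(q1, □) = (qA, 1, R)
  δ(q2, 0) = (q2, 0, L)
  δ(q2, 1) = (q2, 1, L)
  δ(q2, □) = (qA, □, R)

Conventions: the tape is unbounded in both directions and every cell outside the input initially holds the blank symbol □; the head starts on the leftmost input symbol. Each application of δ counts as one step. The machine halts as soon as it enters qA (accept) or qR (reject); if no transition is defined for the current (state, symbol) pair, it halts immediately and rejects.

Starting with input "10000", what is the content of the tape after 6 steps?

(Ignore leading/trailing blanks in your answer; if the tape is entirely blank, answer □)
Step 0: [q0]10000 (head at position 0)
Step 1: δ(q0, 1) = (q0, 1, R)  ⊢  1[q0]0000 (head at position 1)
Step 2: δ(q0, 0) = (q0, 0, R)  ⊢  10[q0]000 (head at position 2)
Step 3: δ(q0, 0) = (q0, 0, R)  ⊢  100[q0]00 (head at position 3)
Step 4: δ(q0, 0) = (q0, 0, R)  ⊢  1000[q0]0 (head at position 4)
Step 5: δ(q0, 0) = (q0, 0, R)  ⊢  10000[q0]□ (head at position 5)
Step 6: δ(q0, □) = (q1, □, L)  ⊢  1000[q1]0□ (head at position 4)
Tape after 6 steps (ignoring surrounding blanks): 10000

Final answer: Tape: 10000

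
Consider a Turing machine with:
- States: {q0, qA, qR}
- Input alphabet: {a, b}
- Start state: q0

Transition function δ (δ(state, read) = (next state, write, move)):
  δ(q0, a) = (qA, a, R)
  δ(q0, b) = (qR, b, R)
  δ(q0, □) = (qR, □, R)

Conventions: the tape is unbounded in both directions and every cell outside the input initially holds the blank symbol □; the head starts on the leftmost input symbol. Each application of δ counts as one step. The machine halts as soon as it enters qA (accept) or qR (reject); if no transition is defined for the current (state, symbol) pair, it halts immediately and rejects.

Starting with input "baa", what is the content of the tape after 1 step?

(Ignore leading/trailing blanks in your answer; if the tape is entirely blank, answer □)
Step 0: [q0]baa (head at position 0)
Step 1: δ(q0, b) = (qR, b, R)  ⊢  b[qR]aa (head at position 1)
Tape after 1 step (ignoring surrounding blanks): baa

Final answer: Tape: baa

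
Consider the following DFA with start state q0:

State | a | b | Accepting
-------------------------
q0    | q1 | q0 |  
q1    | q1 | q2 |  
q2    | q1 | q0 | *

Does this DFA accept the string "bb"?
Start in q0.
Read 'b': q0 → q0
Read 'b': q0 → q0
Final state q0 is not accepting, so the string is rejected.

Final answer: No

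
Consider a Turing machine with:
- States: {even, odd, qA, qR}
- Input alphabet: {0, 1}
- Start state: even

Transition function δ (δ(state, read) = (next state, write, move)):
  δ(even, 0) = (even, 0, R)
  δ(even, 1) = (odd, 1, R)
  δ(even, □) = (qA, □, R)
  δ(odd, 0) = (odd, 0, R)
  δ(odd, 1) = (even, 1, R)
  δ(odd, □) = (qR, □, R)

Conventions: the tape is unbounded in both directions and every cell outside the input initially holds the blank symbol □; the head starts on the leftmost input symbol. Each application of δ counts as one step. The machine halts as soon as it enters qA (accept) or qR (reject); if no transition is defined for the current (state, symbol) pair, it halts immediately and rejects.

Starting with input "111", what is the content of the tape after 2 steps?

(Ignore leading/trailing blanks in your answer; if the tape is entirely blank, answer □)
Step 0: [even]111 (head at position 0)
Step 1: δ(even, 1) = (odd, 1, R)  ⊢  1[odd]11 (head at position 1)
Step 2: δ(odd, 1) = (even, 1, R)  ⊢  11[even]1 (head at position 2)
Tape after 2 steps (ignoring surrounding blanks): 111

Final answer: Tape: 111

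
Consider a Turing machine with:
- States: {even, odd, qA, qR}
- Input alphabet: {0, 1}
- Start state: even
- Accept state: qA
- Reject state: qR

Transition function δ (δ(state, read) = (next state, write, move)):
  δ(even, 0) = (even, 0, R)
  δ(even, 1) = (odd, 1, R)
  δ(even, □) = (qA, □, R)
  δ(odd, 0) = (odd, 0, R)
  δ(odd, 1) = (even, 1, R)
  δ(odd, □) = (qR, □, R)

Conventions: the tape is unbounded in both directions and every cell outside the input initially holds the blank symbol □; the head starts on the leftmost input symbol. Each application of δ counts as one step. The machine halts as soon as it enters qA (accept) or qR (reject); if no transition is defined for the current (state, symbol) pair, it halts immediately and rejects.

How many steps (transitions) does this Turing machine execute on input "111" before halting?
Step 0: [even]111 (head at position 0)
Step 1: δ(even, 1) = (odd, 1, R)  ⊢  1[odd]11 (head at position 1)
Step 2: δ(odd, 1) = (even, 1, R)  ⊢  11[even]1 (head at position 2)
Step 3: δ(even, 1) = (odd, 1, R)  ⊢  111[odd]□ (head at position 3)
Step 4: δ(odd, □) = (qR, □, R)  ⊢  111□[qR]□ (head at position 4)
The machine is in qR, so it halts and rejects.
Number of transitions executed: 4.

Final answer: 4 steps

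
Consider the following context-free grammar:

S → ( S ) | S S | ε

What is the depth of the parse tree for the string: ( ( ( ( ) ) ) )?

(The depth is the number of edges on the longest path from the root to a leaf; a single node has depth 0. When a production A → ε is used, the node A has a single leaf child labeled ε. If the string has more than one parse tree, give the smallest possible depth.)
The string is 4 nested pairs. The shallowest parse tree applies S → ( S ) 4 times (one node per nested pair, each a child of the previous) and then S → ε in the middle.
S nodes at depths 0..4, ε leaf at depth 5; parentheses leaves are at depths 1..4.
(Using S → S S with an S → ε child anywhere only adds levels, so it cannot give a shallower tree.)
Depth = 5.

Final answer: 5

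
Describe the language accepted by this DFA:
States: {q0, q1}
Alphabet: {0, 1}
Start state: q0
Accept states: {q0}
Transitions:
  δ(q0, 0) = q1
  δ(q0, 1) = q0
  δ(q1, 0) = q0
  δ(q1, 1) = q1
Analyzing the DFA structure:
Start state: q0
Accept states: {q0}
Interpreting what each state remembers (checking against the transitions):
  q0: an even number of 0s has been read so far
  q1: an odd number of 0s has been read so far
  δ(q0, 0): in q0 (an even number of 0s has been read so far), after reading 0 we have: an odd number of 0s has been read so far → q1
  δ(q0, 1): in q0 (an even number of 0s has been read so far), after reading 1 we have: an even number of 0s has been read so far → q0
  δ(q1, 0): in q1 (an odd number of 0s has been read so far), after reading 0 we have: an even number of 0s has been read so far → q0
  δ(q1, 1): in q1 (an odd number of 0s has been read so far), after reading 1 we have: an odd number of 0s has been read so far → q1
A string is accepted iff it ends in {q0}, i.e. an even number of 0s has been read so far.
Language: All binary strings with an even number of 0s

Final answer: All binary strings with an even number of 0s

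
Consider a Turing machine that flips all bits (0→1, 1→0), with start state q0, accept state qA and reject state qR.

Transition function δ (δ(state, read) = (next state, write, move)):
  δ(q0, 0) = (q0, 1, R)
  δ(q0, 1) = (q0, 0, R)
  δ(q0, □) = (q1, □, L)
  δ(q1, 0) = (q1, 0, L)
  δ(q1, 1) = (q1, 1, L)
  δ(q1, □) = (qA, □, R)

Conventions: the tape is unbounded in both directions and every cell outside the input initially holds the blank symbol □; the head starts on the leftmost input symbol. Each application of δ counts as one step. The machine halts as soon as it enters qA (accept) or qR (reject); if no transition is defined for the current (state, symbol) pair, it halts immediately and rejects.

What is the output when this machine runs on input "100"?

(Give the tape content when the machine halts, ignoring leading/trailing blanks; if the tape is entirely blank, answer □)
Step 0: [q0]100 (head at position 0)
Step 1: δ(q0, 1) = (q0, 0, R)  ⊢  0[q0]00 (head at position 1)
Step 2: δ(q0, 0) = (q0, 1, R)  ⊢  01[q0]0 (head at position 2)
Step 3: δ(q0, 0) = (q0, 1, R)  ⊢  011[q0]□ (head at position 3)
Step 4: δ(q0, □) = (q1, □, L)  ⊢  01[q1]1□ (head at position 2)
Step 5: δ(q1, 1) = (q1, 1, L)  ⊢  0[q1]11□ (head at position 1)
Step 6: δ(q1, 1) = (q1, 1, L)  ⊢  [q1]011□ (head at position 0)
Step 7: δ(q1, 0) = (q1, 0, L)  ⊢  [q1]□011□ (head at position -1)
Step 8: δ(q1, □) = (qA, □, R)  ⊢  □[qA]011□ (head at position 0)
The machine is in qA, so it halts and accepts.
Tape content when halted (ignoring surrounding blanks): 011

Final answer: Output: 011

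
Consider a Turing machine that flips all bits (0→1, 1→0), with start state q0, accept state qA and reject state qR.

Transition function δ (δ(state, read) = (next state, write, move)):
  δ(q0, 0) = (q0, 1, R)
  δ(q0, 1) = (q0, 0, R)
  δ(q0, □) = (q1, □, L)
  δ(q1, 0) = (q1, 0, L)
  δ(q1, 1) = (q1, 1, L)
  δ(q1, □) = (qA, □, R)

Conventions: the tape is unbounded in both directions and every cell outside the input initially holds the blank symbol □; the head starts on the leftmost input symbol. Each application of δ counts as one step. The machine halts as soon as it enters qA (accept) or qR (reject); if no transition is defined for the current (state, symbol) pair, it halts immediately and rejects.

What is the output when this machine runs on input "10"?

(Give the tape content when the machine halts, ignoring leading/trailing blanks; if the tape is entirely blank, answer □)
Step 0: [q0]10 (head at position 0)
Step 1: δ(q0, 1) = (q0, 0, R)  ⊢  0[q0]0 (head at position 1)
Step 2: δ(q0, 0) = (q0, 1, R)  ⊢  01[q0]□ (head at position 2)
Step 3: δ(q0, □) = (q1, □, L)  ⊢  0[q1]1□ (head at position 1)
Step 4: δ(q1, 1) = (q1, 1, L)  ⊢  [q1]01□ (head at position 0)
Step 5: δ(q1, 0) = (q1, 0, L)  ⊢  [q1]□01□ (head at position -1)
Step 6: δ(q1, □) = (qA, □, R)  ⊢  □[qA]01□ (head at position 0)
The machine is in qA, so it halts and accepts.
Tape content when halted (ignoring surrounding blanks): 01

Final answer: Output: 01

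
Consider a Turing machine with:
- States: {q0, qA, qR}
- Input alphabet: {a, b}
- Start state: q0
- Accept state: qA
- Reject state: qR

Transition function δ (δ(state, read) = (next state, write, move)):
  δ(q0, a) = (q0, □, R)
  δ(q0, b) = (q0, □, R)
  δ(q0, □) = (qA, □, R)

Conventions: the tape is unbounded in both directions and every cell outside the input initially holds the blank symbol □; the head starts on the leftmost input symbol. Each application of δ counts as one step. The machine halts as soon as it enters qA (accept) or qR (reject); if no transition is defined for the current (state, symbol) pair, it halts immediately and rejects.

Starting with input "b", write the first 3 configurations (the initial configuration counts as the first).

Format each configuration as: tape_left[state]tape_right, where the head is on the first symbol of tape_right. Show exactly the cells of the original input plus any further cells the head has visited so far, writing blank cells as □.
Step 0: [q0]b (head at position 0)
Step 1: δ(q0, b) = (q0, □, R)  ⊢  □[q0]□ (head at position 1)
Step 2: δ(q0, □) = (qA, □, R)  ⊢  □□[qA]□ (head at position 2)

Final answer: [q0]b ⊢ □[q0]□ ⊢ □□[qA]□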